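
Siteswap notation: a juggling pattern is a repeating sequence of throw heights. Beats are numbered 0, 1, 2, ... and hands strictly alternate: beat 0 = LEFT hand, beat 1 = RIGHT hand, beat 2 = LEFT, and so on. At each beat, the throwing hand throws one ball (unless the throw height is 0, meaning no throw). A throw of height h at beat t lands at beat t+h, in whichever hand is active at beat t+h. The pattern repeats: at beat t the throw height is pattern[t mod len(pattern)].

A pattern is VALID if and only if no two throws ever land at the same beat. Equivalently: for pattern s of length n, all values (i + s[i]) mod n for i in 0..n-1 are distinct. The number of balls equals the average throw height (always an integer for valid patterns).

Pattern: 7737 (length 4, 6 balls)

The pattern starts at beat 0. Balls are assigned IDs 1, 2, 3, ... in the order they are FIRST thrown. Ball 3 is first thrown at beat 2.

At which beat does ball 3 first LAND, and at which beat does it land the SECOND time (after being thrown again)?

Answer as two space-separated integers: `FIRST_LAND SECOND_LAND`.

Beat 0 (L): throw ball1 h=7 -> lands@7:R; in-air after throw: [b1@7:R]
Beat 1 (R): throw ball2 h=7 -> lands@8:L; in-air after throw: [b1@7:R b2@8:L]
Beat 2 (L): throw ball3 h=3 -> lands@5:R; in-air after throw: [b3@5:R b1@7:R b2@8:L]
Beat 3 (R): throw ball4 h=7 -> lands@10:L; in-air after throw: [b3@5:R b1@7:R b2@8:L b4@10:L]
Beat 4 (L): throw ball5 h=7 -> lands@11:R; in-air after throw: [b3@5:R b1@7:R b2@8:L b4@10:L b5@11:R]
Beat 5 (R): throw ball3 h=7 -> lands@12:L; in-air after throw: [b1@7:R b2@8:L b4@10:L b5@11:R b3@12:L]
Beat 6 (L): throw ball6 h=3 -> lands@9:R; in-air after throw: [b1@7:R b2@8:L b6@9:R b4@10:L b5@11:R b3@12:L]
Beat 7 (R): throw ball1 h=7 -> lands@14:L; in-air after throw: [b2@8:L b6@9:R b4@10:L b5@11:R b3@12:L b1@14:L]
Beat 8 (L): throw ball2 h=7 -> lands@15:R; in-air after throw: [b6@9:R b4@10:L b5@11:R b3@12:L b1@14:L b2@15:R]
Beat 9 (R): throw ball6 h=7 -> lands@16:L; in-air after throw: [b4@10:L b5@11:R b3@12:L b1@14:L b2@15:R b6@16:L]
Beat 10 (L): throw ball4 h=3 -> lands@13:R; in-air after throw: [b5@11:R b3@12:L b4@13:R b1@14:L b2@15:R b6@16:L]
Beat 11 (R): throw ball5 h=7 -> lands@18:L; in-air after throw: [b3@12:L b4@13:R b1@14:L b2@15:R b6@16:L b5@18:L]
Beat 12 (L): throw ball3 h=7 -> lands@19:R; in-air after throw: [b4@13:R b1@14:L b2@15:R b6@16:L b5@18:L b3@19:R]
Ball 3: thrown@2 h=3 -> first land @5; rethrown@5 h=7 -> second land @12

Answer: 5 12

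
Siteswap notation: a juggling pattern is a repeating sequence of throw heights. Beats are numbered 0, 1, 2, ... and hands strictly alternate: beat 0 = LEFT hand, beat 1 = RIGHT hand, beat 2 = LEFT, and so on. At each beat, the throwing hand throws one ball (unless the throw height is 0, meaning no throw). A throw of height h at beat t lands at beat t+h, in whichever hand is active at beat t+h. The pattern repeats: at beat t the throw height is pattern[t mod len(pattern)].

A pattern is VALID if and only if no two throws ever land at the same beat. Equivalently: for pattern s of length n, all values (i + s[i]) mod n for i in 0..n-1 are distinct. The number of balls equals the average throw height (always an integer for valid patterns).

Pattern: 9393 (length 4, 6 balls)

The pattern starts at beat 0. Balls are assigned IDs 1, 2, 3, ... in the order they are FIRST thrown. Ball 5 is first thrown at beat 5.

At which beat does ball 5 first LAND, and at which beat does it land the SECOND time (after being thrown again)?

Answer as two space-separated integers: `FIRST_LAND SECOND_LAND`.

Answer: 8 17

Derivation:
Beat 0 (L): throw ball1 h=9 -> lands@9:R; in-air after throw: [b1@9:R]
Beat 1 (R): throw ball2 h=3 -> lands@4:L; in-air after throw: [b2@4:L b1@9:R]
Beat 2 (L): throw ball3 h=9 -> lands@11:R; in-air after throw: [b2@4:L b1@9:R b3@11:R]
Beat 3 (R): throw ball4 h=3 -> lands@6:L; in-air after throw: [b2@4:L b4@6:L b1@9:R b3@11:R]
Beat 4 (L): throw ball2 h=9 -> lands@13:R; in-air after throw: [b4@6:L b1@9:R b3@11:R b2@13:R]
Beat 5 (R): throw ball5 h=3 -> lands@8:L; in-air after throw: [b4@6:L b5@8:L b1@9:R b3@11:R b2@13:R]
Beat 6 (L): throw ball4 h=9 -> lands@15:R; in-air after throw: [b5@8:L b1@9:R b3@11:R b2@13:R b4@15:R]
Beat 7 (R): throw ball6 h=3 -> lands@10:L; in-air after throw: [b5@8:L b1@9:R b6@10:L b3@11:R b2@13:R b4@15:R]
Beat 8 (L): throw ball5 h=9 -> lands@17:R; in-air after throw: [b1@9:R b6@10:L b3@11:R b2@13:R b4@15:R b5@17:R]
Beat 9 (R): throw ball1 h=3 -> lands@12:L; in-air after throw: [b6@10:L b3@11:R b1@12:L b2@13:R b4@15:R b5@17:R]
Beat 10 (L): throw ball6 h=9 -> lands@19:R; in-air after throw: [b3@11:R b1@12:L b2@13:R b4@15:R b5@17:R b6@19:R]
Beat 11 (R): throw ball3 h=3 -> lands@14:L; in-air after throw: [b1@12:L b2@13:R b3@14:L b4@15:R b5@17:R b6@19:R]
Beat 12 (L): throw ball1 h=9 -> lands@21:R; in-air after throw: [b2@13:R b3@14:L b4@15:R b5@17:R b6@19:R b1@21:R]
Beat 13 (R): throw ball2 h=3 -> lands@16:L; in-air after throw: [b3@14:L b4@15:R b2@16:L b5@17:R b6@19:R b1@21:R]
Beat 14 (L): throw ball3 h=9 -> lands@23:R; in-air after throw: [b4@15:R b2@16:L b5@17:R b6@19:R b1@21:R b3@23:R]
Beat 15 (R): throw ball4 h=3 -> lands@18:L; in-air after throw: [b2@16:L b5@17:R b4@18:L b6@19:R b1@21:R b3@23:R]
Beat 16 (L): throw ball2 h=9 -> lands@25:R; in-air after throw: [b5@17:R b4@18:L b6@19:R b1@21:R b3@23:R b2@25:R]
Ball 5: thrown@5 h=3 -> first land @8; rethrown@8 h=9 -> second land @17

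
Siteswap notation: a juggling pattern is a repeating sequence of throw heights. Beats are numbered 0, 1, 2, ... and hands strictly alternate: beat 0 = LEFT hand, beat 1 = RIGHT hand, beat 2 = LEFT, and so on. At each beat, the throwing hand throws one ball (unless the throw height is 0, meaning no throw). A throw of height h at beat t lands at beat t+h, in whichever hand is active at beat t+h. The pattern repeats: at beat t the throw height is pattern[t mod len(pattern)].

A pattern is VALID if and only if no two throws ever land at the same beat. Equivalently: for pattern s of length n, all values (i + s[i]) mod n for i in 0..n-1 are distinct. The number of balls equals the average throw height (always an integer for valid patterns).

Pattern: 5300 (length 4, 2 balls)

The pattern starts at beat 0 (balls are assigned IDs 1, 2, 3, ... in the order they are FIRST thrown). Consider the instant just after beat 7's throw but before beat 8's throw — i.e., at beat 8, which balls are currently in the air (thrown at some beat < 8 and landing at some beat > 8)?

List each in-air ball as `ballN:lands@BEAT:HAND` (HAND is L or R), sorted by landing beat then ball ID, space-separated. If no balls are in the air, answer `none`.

Beat 0 (L): throw ball1 h=5 -> lands@5:R; in-air after throw: [b1@5:R]
Beat 1 (R): throw ball2 h=3 -> lands@4:L; in-air after throw: [b2@4:L b1@5:R]
Beat 4 (L): throw ball2 h=5 -> lands@9:R; in-air after throw: [b1@5:R b2@9:R]
Beat 5 (R): throw ball1 h=3 -> lands@8:L; in-air after throw: [b1@8:L b2@9:R]
Beat 8 (L): throw ball1 h=5 -> lands@13:R; in-air after throw: [b2@9:R b1@13:R]

Answer: ball2:lands@9:R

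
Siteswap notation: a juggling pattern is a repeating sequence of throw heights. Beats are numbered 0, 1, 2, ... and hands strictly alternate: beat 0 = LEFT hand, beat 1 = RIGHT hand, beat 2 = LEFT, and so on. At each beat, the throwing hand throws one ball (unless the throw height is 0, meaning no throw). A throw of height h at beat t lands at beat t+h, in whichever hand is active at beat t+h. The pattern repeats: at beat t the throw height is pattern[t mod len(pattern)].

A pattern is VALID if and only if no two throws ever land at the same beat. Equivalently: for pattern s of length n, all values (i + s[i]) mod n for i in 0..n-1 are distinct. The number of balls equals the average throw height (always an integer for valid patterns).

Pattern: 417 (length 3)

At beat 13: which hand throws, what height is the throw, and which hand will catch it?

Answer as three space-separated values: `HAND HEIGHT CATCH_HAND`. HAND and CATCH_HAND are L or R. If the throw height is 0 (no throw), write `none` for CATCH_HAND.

Answer: R 1 L

Derivation:
Beat 13: 13 mod 2 = 1, so hand = R
Throw height = pattern[13 mod 3] = pattern[1] = 1
Lands at beat 13+1=14, 14 mod 2 = 0, so catch hand = L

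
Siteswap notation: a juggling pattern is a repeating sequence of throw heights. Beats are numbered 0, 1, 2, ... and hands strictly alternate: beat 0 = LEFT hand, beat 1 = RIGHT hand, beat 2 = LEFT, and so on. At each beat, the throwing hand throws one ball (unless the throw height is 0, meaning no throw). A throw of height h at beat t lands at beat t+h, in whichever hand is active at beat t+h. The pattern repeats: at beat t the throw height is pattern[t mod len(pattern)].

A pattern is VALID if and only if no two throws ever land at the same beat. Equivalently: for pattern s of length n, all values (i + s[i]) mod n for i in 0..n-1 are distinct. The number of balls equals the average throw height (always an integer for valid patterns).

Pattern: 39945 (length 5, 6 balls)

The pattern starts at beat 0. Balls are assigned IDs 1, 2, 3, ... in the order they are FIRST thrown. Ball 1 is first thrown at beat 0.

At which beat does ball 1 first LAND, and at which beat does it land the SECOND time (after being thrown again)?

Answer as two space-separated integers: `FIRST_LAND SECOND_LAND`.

Answer: 3 7

Derivation:
Beat 0 (L): throw ball1 h=3 -> lands@3:R; in-air after throw: [b1@3:R]
Beat 1 (R): throw ball2 h=9 -> lands@10:L; in-air after throw: [b1@3:R b2@10:L]
Beat 2 (L): throw ball3 h=9 -> lands@11:R; in-air after throw: [b1@3:R b2@10:L b3@11:R]
Beat 3 (R): throw ball1 h=4 -> lands@7:R; in-air after throw: [b1@7:R b2@10:L b3@11:R]
Beat 4 (L): throw ball4 h=5 -> lands@9:R; in-air after throw: [b1@7:R b4@9:R b2@10:L b3@11:R]
Beat 5 (R): throw ball5 h=3 -> lands@8:L; in-air after throw: [b1@7:R b5@8:L b4@9:R b2@10:L b3@11:R]
Beat 6 (L): throw ball6 h=9 -> lands@15:R; in-air after throw: [b1@7:R b5@8:L b4@9:R b2@10:L b3@11:R b6@15:R]
Beat 7 (R): throw ball1 h=9 -> lands@16:L; in-air after throw: [b5@8:L b4@9:R b2@10:L b3@11:R b6@15:R b1@16:L]
Ball 1: thrown@0 h=3 -> first land @3; rethrown@3 h=4 -> second land @7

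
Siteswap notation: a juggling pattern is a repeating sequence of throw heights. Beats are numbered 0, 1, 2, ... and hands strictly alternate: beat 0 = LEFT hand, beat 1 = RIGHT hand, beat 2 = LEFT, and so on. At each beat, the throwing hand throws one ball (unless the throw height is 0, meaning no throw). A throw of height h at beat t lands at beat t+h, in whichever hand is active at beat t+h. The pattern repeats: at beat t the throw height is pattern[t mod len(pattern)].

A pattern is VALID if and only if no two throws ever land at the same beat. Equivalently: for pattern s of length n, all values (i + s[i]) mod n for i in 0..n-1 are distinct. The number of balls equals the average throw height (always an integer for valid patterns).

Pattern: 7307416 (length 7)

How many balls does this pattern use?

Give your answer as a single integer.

Answer: 4

Derivation:
Pattern = [7, 3, 0, 7, 4, 1, 6], length n = 7
  position 0: throw height = 7, running sum = 7
  position 1: throw height = 3, running sum = 10
  position 2: throw height = 0, running sum = 10
  position 3: throw height = 7, running sum = 17
  position 4: throw height = 4, running sum = 21
  position 5: throw height = 1, running sum = 22
  position 6: throw height = 6, running sum = 28
Total sum = 28; balls = sum / n = 28 / 7 = 4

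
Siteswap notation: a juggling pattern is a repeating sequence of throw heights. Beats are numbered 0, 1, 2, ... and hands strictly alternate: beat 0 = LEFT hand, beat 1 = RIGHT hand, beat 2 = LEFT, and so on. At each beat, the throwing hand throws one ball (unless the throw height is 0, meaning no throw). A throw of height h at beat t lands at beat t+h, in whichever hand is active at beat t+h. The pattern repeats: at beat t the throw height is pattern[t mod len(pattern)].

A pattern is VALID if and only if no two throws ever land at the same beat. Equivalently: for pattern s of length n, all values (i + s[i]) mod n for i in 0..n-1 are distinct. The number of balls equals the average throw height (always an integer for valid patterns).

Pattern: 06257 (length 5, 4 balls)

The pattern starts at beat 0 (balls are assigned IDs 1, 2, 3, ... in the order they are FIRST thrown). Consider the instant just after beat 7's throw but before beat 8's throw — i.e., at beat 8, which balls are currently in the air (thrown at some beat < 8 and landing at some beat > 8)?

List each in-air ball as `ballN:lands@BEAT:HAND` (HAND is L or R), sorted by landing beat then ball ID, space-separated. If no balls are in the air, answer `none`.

Beat 1 (R): throw ball1 h=6 -> lands@7:R; in-air after throw: [b1@7:R]
Beat 2 (L): throw ball2 h=2 -> lands@4:L; in-air after throw: [b2@4:L b1@7:R]
Beat 3 (R): throw ball3 h=5 -> lands@8:L; in-air after throw: [b2@4:L b1@7:R b3@8:L]
Beat 4 (L): throw ball2 h=7 -> lands@11:R; in-air after throw: [b1@7:R b3@8:L b2@11:R]
Beat 6 (L): throw ball4 h=6 -> lands@12:L; in-air after throw: [b1@7:R b3@8:L b2@11:R b4@12:L]
Beat 7 (R): throw ball1 h=2 -> lands@9:R; in-air after throw: [b3@8:L b1@9:R b2@11:R b4@12:L]
Beat 8 (L): throw ball3 h=5 -> lands@13:R; in-air after throw: [b1@9:R b2@11:R b4@12:L b3@13:R]

Answer: ball1:lands@9:R ball2:lands@11:R ball4:lands@12:L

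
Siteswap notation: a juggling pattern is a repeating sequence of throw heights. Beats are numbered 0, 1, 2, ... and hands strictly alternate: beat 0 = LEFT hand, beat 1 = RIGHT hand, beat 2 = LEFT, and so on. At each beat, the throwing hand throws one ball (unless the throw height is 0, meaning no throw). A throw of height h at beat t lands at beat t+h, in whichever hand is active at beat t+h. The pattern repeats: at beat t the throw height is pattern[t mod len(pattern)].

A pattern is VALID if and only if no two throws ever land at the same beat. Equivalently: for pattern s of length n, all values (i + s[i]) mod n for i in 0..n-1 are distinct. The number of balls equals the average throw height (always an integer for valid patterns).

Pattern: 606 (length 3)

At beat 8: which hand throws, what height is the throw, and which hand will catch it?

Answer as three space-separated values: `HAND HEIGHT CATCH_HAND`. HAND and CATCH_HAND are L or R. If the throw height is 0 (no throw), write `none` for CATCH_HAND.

Beat 8: 8 mod 2 = 0, so hand = L
Throw height = pattern[8 mod 3] = pattern[2] = 6
Lands at beat 8+6=14, 14 mod 2 = 0, so catch hand = L

Answer: L 6 L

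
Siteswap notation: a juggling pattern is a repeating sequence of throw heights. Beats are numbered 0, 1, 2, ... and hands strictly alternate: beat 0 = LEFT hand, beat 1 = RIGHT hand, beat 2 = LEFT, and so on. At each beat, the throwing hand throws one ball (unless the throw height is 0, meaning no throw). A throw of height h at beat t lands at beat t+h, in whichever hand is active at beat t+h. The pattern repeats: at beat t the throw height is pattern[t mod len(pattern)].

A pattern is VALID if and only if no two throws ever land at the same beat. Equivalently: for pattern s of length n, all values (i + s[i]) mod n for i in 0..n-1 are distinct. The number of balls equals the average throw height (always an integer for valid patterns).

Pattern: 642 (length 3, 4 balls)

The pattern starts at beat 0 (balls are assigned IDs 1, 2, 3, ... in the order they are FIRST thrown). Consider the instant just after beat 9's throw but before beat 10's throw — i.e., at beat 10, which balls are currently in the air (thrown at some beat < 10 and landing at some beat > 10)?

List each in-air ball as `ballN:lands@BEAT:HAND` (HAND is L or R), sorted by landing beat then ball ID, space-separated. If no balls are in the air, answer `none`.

Answer: ball2:lands@11:R ball1:lands@12:L ball4:lands@15:R

Derivation:
Beat 0 (L): throw ball1 h=6 -> lands@6:L; in-air after throw: [b1@6:L]
Beat 1 (R): throw ball2 h=4 -> lands@5:R; in-air after throw: [b2@5:R b1@6:L]
Beat 2 (L): throw ball3 h=2 -> lands@4:L; in-air after throw: [b3@4:L b2@5:R b1@6:L]
Beat 3 (R): throw ball4 h=6 -> lands@9:R; in-air after throw: [b3@4:L b2@5:R b1@6:L b4@9:R]
Beat 4 (L): throw ball3 h=4 -> lands@8:L; in-air after throw: [b2@5:R b1@6:L b3@8:L b4@9:R]
Beat 5 (R): throw ball2 h=2 -> lands@7:R; in-air after throw: [b1@6:L b2@7:R b3@8:L b4@9:R]
Beat 6 (L): throw ball1 h=6 -> lands@12:L; in-air after throw: [b2@7:R b3@8:L b4@9:R b1@12:L]
Beat 7 (R): throw ball2 h=4 -> lands@11:R; in-air after throw: [b3@8:L b4@9:R b2@11:R b1@12:L]
Beat 8 (L): throw ball3 h=2 -> lands@10:L; in-air after throw: [b4@9:R b3@10:L b2@11:R b1@12:L]
Beat 9 (R): throw ball4 h=6 -> lands@15:R; in-air after throw: [b3@10:L b2@11:R b1@12:L b4@15:R]
Beat 10 (L): throw ball3 h=4 -> lands@14:L; in-air after throw: [b2@11:R b1@12:L b3@14:L b4@15:R]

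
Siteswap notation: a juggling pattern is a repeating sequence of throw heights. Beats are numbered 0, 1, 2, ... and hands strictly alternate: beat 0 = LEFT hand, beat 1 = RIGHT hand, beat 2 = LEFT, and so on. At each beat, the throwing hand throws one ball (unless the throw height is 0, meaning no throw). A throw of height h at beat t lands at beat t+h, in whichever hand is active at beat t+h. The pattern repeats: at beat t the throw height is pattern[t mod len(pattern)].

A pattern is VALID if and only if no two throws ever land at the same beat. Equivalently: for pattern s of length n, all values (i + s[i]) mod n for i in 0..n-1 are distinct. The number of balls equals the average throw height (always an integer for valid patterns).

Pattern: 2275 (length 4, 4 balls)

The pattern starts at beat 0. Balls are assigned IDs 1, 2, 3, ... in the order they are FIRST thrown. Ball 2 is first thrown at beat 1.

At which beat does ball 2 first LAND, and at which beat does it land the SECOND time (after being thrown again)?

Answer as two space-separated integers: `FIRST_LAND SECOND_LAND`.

Answer: 3 8

Derivation:
Beat 0 (L): throw ball1 h=2 -> lands@2:L; in-air after throw: [b1@2:L]
Beat 1 (R): throw ball2 h=2 -> lands@3:R; in-air after throw: [b1@2:L b2@3:R]
Beat 2 (L): throw ball1 h=7 -> lands@9:R; in-air after throw: [b2@3:R b1@9:R]
Beat 3 (R): throw ball2 h=5 -> lands@8:L; in-air after throw: [b2@8:L b1@9:R]
Beat 4 (L): throw ball3 h=2 -> lands@6:L; in-air after throw: [b3@6:L b2@8:L b1@9:R]
Beat 5 (R): throw ball4 h=2 -> lands@7:R; in-air after throw: [b3@6:L b4@7:R b2@8:L b1@9:R]
Beat 6 (L): throw ball3 h=7 -> lands@13:R; in-air after throw: [b4@7:R b2@8:L b1@9:R b3@13:R]
Beat 7 (R): throw ball4 h=5 -> lands@12:L; in-air after throw: [b2@8:L b1@9:R b4@12:L b3@13:R]
Beat 8 (L): throw ball2 h=2 -> lands@10:L; in-air after throw: [b1@9:R b2@10:L b4@12:L b3@13:R]
Ball 2: thrown@1 h=2 -> first land @3; rethrown@3 h=5 -> second land @8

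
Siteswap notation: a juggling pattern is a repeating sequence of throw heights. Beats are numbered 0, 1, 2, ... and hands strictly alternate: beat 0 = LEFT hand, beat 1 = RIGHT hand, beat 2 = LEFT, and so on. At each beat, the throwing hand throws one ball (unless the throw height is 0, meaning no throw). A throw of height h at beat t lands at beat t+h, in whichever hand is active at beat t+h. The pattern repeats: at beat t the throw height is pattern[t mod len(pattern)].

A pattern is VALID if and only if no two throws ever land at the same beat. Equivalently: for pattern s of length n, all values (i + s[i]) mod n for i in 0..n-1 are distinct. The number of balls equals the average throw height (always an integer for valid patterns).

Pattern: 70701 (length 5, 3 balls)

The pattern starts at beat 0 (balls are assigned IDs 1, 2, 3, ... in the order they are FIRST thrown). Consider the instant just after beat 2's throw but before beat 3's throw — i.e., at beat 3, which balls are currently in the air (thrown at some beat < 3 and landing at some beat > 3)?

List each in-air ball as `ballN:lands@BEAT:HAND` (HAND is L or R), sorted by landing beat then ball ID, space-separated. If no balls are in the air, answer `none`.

Beat 0 (L): throw ball1 h=7 -> lands@7:R; in-air after throw: [b1@7:R]
Beat 2 (L): throw ball2 h=7 -> lands@9:R; in-air after throw: [b1@7:R b2@9:R]

Answer: ball1:lands@7:R ball2:lands@9:R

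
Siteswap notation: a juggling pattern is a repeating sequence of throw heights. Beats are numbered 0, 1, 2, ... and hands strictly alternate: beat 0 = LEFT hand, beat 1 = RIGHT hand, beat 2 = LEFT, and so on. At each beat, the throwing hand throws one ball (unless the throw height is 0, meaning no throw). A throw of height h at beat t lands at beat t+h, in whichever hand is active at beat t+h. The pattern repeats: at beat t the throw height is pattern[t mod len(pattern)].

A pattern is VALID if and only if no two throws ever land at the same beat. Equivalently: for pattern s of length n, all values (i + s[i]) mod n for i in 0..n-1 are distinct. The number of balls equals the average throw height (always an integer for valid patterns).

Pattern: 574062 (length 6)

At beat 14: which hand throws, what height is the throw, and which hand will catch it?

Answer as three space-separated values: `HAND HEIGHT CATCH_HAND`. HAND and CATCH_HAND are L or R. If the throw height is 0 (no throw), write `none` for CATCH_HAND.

Beat 14: 14 mod 2 = 0, so hand = L
Throw height = pattern[14 mod 6] = pattern[2] = 4
Lands at beat 14+4=18, 18 mod 2 = 0, so catch hand = L

Answer: L 4 L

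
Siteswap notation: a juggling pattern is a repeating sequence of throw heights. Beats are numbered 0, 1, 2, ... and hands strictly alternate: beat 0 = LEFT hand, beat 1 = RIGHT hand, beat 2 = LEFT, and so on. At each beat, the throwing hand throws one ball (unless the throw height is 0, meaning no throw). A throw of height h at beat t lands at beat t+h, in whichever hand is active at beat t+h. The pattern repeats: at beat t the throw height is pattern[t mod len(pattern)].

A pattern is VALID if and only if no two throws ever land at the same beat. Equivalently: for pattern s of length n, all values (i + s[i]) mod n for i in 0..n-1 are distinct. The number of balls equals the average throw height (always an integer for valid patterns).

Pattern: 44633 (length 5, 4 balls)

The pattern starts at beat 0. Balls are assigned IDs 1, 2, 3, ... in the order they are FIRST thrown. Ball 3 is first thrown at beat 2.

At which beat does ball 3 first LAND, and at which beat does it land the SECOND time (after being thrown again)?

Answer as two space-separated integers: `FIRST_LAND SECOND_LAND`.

Answer: 8 11

Derivation:
Beat 0 (L): throw ball1 h=4 -> lands@4:L; in-air after throw: [b1@4:L]
Beat 1 (R): throw ball2 h=4 -> lands@5:R; in-air after throw: [b1@4:L b2@5:R]
Beat 2 (L): throw ball3 h=6 -> lands@8:L; in-air after throw: [b1@4:L b2@5:R b3@8:L]
Beat 3 (R): throw ball4 h=3 -> lands@6:L; in-air after throw: [b1@4:L b2@5:R b4@6:L b3@8:L]
Beat 4 (L): throw ball1 h=3 -> lands@7:R; in-air after throw: [b2@5:R b4@6:L b1@7:R b3@8:L]
Beat 5 (R): throw ball2 h=4 -> lands@9:R; in-air after throw: [b4@6:L b1@7:R b3@8:L b2@9:R]
Beat 6 (L): throw ball4 h=4 -> lands@10:L; in-air after throw: [b1@7:R b3@8:L b2@9:R b4@10:L]
Beat 7 (R): throw ball1 h=6 -> lands@13:R; in-air after throw: [b3@8:L b2@9:R b4@10:L b1@13:R]
Beat 8 (L): throw ball3 h=3 -> lands@11:R; in-air after throw: [b2@9:R b4@10:L b3@11:R b1@13:R]
Beat 9 (R): throw ball2 h=3 -> lands@12:L; in-air after throw: [b4@10:L b3@11:R b2@12:L b1@13:R]
Beat 10 (L): throw ball4 h=4 -> lands@14:L; in-air after throw: [b3@11:R b2@12:L b1@13:R b4@14:L]
Beat 11 (R): throw ball3 h=4 -> lands@15:R; in-air after throw: [b2@12:L b1@13:R b4@14:L b3@15:R]
Ball 3: thrown@2 h=6 -> first land @8; rethrown@8 h=3 -> second land @11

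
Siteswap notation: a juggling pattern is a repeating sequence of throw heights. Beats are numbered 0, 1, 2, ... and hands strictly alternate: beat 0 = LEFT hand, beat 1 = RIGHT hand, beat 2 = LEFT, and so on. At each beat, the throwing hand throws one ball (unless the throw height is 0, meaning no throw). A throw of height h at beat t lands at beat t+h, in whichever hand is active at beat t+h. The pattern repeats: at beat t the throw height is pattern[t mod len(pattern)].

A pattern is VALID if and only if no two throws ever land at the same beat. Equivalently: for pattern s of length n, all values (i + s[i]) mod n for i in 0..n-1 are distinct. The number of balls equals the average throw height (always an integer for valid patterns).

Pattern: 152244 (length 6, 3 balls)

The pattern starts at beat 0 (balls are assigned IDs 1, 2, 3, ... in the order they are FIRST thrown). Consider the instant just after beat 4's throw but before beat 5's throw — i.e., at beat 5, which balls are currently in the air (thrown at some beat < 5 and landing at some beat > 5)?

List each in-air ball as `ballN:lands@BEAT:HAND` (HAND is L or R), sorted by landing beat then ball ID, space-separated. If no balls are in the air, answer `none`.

Answer: ball1:lands@6:L ball2:lands@8:L

Derivation:
Beat 0 (L): throw ball1 h=1 -> lands@1:R; in-air after throw: [b1@1:R]
Beat 1 (R): throw ball1 h=5 -> lands@6:L; in-air after throw: [b1@6:L]
Beat 2 (L): throw ball2 h=2 -> lands@4:L; in-air after throw: [b2@4:L b1@6:L]
Beat 3 (R): throw ball3 h=2 -> lands@5:R; in-air after throw: [b2@4:L b3@5:R b1@6:L]
Beat 4 (L): throw ball2 h=4 -> lands@8:L; in-air after throw: [b3@5:R b1@6:L b2@8:L]
Beat 5 (R): throw ball3 h=4 -> lands@9:R; in-air after throw: [b1@6:L b2@8:L b3@9:R]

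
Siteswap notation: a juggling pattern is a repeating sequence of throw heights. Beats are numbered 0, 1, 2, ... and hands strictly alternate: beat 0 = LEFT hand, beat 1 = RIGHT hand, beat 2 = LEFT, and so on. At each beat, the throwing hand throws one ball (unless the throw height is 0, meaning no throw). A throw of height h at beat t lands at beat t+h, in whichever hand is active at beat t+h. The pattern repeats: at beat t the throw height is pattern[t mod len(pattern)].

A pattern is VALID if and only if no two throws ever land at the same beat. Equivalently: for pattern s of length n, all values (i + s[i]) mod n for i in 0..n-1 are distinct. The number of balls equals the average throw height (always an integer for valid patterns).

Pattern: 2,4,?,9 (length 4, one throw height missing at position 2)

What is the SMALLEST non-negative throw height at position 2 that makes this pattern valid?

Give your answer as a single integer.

Answer: 1

Derivation:
i=0: (0 + 2) mod 4 = 2
i=1: (1 + 4) mod 4 = 1
i=2: s[i]=? (unknown)
i=3: (3 + 9) mod 4 = 0
Known residues: [0, 1, 2]; need a permutation of 0..3, so missing residue r = 3
Need (2 + s) mod 4 = 3; smallest s = (3 - 2) mod 4 = 1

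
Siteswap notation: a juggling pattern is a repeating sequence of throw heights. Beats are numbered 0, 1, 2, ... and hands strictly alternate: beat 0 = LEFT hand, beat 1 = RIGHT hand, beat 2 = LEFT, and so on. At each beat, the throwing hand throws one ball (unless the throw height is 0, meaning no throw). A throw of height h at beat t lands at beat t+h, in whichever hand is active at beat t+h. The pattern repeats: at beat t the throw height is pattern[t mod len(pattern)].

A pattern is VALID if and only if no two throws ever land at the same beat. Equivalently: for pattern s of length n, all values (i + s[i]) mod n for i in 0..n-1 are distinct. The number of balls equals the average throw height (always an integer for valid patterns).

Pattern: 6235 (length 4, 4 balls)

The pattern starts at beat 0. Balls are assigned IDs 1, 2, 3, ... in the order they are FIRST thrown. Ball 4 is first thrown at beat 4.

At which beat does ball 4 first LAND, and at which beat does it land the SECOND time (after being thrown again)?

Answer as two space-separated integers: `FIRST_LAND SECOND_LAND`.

Answer: 10 13

Derivation:
Beat 0 (L): throw ball1 h=6 -> lands@6:L; in-air after throw: [b1@6:L]
Beat 1 (R): throw ball2 h=2 -> lands@3:R; in-air after throw: [b2@3:R b1@6:L]
Beat 2 (L): throw ball3 h=3 -> lands@5:R; in-air after throw: [b2@3:R b3@5:R b1@6:L]
Beat 3 (R): throw ball2 h=5 -> lands@8:L; in-air after throw: [b3@5:R b1@6:L b2@8:L]
Beat 4 (L): throw ball4 h=6 -> lands@10:L; in-air after throw: [b3@5:R b1@6:L b2@8:L b4@10:L]
Beat 5 (R): throw ball3 h=2 -> lands@7:R; in-air after throw: [b1@6:L b3@7:R b2@8:L b4@10:L]
Beat 6 (L): throw ball1 h=3 -> lands@9:R; in-air after throw: [b3@7:R b2@8:L b1@9:R b4@10:L]
Beat 7 (R): throw ball3 h=5 -> lands@12:L; in-air after throw: [b2@8:L b1@9:R b4@10:L b3@12:L]
Beat 8 (L): throw ball2 h=6 -> lands@14:L; in-air after throw: [b1@9:R b4@10:L b3@12:L b2@14:L]
Beat 9 (R): throw ball1 h=2 -> lands@11:R; in-air after throw: [b4@10:L b1@11:R b3@12:L b2@14:L]
Beat 10 (L): throw ball4 h=3 -> lands@13:R; in-air after throw: [b1@11:R b3@12:L b4@13:R b2@14:L]
Beat 11 (R): throw ball1 h=5 -> lands@16:L; in-air after throw: [b3@12:L b4@13:R b2@14:L b1@16:L]
Ball 4: thrown@4 h=6 -> first land @10; rethrown@10 h=3 -> second land @13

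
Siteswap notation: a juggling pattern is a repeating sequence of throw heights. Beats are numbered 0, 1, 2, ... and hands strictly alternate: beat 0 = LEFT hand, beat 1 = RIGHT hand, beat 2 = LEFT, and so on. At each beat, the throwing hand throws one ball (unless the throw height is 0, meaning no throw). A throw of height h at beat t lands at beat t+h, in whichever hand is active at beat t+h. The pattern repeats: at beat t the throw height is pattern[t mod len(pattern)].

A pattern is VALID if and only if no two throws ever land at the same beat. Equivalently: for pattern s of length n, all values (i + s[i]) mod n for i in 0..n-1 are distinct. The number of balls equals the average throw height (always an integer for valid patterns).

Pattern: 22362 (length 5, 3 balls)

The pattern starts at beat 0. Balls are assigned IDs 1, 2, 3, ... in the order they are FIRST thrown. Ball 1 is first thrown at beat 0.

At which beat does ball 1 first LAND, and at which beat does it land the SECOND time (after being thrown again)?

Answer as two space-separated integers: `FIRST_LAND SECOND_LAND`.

Answer: 2 5

Derivation:
Beat 0 (L): throw ball1 h=2 -> lands@2:L; in-air after throw: [b1@2:L]
Beat 1 (R): throw ball2 h=2 -> lands@3:R; in-air after throw: [b1@2:L b2@3:R]
Beat 2 (L): throw ball1 h=3 -> lands@5:R; in-air after throw: [b2@3:R b1@5:R]
Beat 3 (R): throw ball2 h=6 -> lands@9:R; in-air after throw: [b1@5:R b2@9:R]
Beat 4 (L): throw ball3 h=2 -> lands@6:L; in-air after throw: [b1@5:R b3@6:L b2@9:R]
Beat 5 (R): throw ball1 h=2 -> lands@7:R; in-air after throw: [b3@6:L b1@7:R b2@9:R]
Ball 1: thrown@0 h=2 -> first land @2; rethrown@2 h=3 -> second land @5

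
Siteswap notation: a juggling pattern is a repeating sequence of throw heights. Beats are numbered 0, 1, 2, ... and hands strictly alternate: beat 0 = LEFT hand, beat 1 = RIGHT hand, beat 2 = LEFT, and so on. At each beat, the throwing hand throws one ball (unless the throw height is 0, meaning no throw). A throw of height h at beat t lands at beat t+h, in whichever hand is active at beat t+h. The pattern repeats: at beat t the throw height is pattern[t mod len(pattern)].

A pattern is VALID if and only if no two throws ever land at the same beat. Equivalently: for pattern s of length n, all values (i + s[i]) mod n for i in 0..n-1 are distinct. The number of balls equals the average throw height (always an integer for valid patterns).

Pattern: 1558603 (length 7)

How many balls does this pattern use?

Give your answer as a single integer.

Answer: 4

Derivation:
Pattern = [1, 5, 5, 8, 6, 0, 3], length n = 7
  position 0: throw height = 1, running sum = 1
  position 1: throw height = 5, running sum = 6
  position 2: throw height = 5, running sum = 11
  position 3: throw height = 8, running sum = 19
  position 4: throw height = 6, running sum = 25
  position 5: throw height = 0, running sum = 25
  position 6: throw height = 3, running sum = 28
Total sum = 28; balls = sum / n = 28 / 7 = 4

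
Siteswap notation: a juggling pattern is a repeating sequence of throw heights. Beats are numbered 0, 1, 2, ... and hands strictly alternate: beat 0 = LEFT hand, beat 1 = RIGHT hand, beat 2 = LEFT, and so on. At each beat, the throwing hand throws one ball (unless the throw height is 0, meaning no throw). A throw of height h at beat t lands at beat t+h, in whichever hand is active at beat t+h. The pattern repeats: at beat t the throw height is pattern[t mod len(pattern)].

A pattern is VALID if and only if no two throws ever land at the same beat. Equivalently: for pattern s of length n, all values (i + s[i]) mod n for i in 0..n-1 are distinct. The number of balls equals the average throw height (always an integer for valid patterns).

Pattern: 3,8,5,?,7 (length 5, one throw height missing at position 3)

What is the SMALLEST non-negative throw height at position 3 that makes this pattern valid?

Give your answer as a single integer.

Answer: 2

Derivation:
i=0: (0 + 3) mod 5 = 3
i=1: (1 + 8) mod 5 = 4
i=2: (2 + 5) mod 5 = 2
i=3: s[i]=? (unknown)
i=4: (4 + 7) mod 5 = 1
Known residues: [1, 2, 3, 4]; need a permutation of 0..4, so missing residue r = 0
Need (3 + s) mod 5 = 0; smallest s = (0 - 3) mod 5 = 2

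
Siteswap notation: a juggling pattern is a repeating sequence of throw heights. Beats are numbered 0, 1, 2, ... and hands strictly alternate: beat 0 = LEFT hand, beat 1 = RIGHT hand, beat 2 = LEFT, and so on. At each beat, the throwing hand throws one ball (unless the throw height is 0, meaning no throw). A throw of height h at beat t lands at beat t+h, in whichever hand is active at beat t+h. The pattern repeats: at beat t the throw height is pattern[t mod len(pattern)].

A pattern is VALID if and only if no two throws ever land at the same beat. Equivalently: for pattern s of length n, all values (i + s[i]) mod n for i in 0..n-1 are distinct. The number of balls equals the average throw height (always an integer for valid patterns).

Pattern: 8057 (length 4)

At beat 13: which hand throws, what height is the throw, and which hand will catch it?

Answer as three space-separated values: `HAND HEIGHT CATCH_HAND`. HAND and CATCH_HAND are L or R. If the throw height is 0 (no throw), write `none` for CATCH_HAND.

Answer: R 0 none

Derivation:
Beat 13: 13 mod 2 = 1, so hand = R
Throw height = pattern[13 mod 4] = pattern[1] = 0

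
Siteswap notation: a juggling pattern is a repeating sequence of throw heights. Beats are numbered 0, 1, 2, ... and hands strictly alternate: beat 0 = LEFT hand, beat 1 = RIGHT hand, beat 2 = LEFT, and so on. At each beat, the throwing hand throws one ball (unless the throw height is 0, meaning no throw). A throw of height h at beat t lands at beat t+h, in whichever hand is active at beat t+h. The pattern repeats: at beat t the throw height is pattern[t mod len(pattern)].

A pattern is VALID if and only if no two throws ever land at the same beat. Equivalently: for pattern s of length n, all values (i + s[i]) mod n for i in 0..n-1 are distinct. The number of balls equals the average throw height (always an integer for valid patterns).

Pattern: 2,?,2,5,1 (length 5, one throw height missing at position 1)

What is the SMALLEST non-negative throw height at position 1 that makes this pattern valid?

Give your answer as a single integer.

i=0: (0 + 2) mod 5 = 2
i=1: s[i]=? (unknown)
i=2: (2 + 2) mod 5 = 4
i=3: (3 + 5) mod 5 = 3
i=4: (4 + 1) mod 5 = 0
Known residues: [0, 2, 3, 4]; need a permutation of 0..4, so missing residue r = 1
Need (1 + s) mod 5 = 1; smallest s = (1 - 1) mod 5 = 0

Answer: 0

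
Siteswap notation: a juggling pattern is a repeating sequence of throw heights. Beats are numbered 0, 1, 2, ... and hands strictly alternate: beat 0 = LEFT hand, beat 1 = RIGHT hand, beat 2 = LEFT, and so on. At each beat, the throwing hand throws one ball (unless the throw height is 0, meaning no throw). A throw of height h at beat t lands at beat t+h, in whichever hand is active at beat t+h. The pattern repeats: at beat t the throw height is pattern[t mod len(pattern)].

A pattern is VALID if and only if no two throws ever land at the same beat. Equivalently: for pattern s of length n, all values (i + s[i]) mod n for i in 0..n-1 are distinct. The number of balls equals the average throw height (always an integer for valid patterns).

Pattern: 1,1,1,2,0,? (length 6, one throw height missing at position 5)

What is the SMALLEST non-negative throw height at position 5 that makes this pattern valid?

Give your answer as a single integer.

i=0: (0 + 1) mod 6 = 1
i=1: (1 + 1) mod 6 = 2
i=2: (2 + 1) mod 6 = 3
i=3: (3 + 2) mod 6 = 5
i=4: (4 + 0) mod 6 = 4
i=5: s[i]=? (unknown)
Known residues: [1, 2, 3, 4, 5]; need a permutation of 0..5, so missing residue r = 0
Need (5 + s) mod 6 = 0; smallest s = (0 - 5) mod 6 = 1

Answer: 1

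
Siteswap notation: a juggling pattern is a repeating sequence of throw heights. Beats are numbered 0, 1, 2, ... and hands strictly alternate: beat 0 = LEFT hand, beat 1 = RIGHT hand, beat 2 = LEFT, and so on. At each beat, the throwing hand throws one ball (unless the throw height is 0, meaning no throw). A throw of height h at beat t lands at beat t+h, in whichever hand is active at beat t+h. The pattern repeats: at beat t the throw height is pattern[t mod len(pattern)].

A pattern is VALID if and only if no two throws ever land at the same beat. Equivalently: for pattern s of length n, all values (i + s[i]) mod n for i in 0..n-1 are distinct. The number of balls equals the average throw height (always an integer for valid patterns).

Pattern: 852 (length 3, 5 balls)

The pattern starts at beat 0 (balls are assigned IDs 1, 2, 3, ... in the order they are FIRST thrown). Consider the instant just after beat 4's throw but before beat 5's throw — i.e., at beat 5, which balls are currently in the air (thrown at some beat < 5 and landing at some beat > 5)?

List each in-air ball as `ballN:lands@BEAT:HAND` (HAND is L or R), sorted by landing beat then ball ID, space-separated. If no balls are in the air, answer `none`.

Answer: ball2:lands@6:L ball1:lands@8:L ball3:lands@9:R ball4:lands@11:R

Derivation:
Beat 0 (L): throw ball1 h=8 -> lands@8:L; in-air after throw: [b1@8:L]
Beat 1 (R): throw ball2 h=5 -> lands@6:L; in-air after throw: [b2@6:L b1@8:L]
Beat 2 (L): throw ball3 h=2 -> lands@4:L; in-air after throw: [b3@4:L b2@6:L b1@8:L]
Beat 3 (R): throw ball4 h=8 -> lands@11:R; in-air after throw: [b3@4:L b2@6:L b1@8:L b4@11:R]
Beat 4 (L): throw ball3 h=5 -> lands@9:R; in-air after throw: [b2@6:L b1@8:L b3@9:R b4@11:R]
Beat 5 (R): throw ball5 h=2 -> lands@7:R; in-air after throw: [b2@6:L b5@7:R b1@8:L b3@9:R b4@11:R]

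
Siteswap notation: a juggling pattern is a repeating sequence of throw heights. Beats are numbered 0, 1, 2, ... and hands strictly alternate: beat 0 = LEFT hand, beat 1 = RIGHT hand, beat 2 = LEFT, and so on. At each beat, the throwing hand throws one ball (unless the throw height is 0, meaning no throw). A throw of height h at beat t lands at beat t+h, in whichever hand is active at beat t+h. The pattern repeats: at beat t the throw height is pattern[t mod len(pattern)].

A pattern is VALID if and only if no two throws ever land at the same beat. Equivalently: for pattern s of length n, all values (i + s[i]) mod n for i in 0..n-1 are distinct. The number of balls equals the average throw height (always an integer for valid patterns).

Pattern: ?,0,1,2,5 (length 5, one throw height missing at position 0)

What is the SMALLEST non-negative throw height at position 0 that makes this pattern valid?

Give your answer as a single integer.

Answer: 2

Derivation:
i=0: s[i]=? (unknown)
i=1: (1 + 0) mod 5 = 1
i=2: (2 + 1) mod 5 = 3
i=3: (3 + 2) mod 5 = 0
i=4: (4 + 5) mod 5 = 4
Known residues: [0, 1, 3, 4]; need a permutation of 0..4, so missing residue r = 2
Need (0 + s) mod 5 = 2; smallest s = (2 - 0) mod 5 = 2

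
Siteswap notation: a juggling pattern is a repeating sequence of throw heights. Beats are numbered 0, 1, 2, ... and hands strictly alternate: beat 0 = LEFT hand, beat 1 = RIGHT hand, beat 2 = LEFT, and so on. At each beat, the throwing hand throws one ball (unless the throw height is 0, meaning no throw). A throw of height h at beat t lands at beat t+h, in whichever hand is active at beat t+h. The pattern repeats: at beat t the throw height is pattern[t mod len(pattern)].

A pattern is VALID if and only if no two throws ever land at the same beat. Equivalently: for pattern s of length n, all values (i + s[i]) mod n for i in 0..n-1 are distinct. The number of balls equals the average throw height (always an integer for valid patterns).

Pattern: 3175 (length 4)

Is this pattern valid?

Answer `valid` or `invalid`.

Answer: valid

Derivation:
i=0: (i + s[i]) mod n = (0 + 3) mod 4 = 3
i=1: (i + s[i]) mod n = (1 + 1) mod 4 = 2
i=2: (i + s[i]) mod n = (2 + 7) mod 4 = 1
i=3: (i + s[i]) mod n = (3 + 5) mod 4 = 0
Residues: [3, 2, 1, 0], distinct: True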